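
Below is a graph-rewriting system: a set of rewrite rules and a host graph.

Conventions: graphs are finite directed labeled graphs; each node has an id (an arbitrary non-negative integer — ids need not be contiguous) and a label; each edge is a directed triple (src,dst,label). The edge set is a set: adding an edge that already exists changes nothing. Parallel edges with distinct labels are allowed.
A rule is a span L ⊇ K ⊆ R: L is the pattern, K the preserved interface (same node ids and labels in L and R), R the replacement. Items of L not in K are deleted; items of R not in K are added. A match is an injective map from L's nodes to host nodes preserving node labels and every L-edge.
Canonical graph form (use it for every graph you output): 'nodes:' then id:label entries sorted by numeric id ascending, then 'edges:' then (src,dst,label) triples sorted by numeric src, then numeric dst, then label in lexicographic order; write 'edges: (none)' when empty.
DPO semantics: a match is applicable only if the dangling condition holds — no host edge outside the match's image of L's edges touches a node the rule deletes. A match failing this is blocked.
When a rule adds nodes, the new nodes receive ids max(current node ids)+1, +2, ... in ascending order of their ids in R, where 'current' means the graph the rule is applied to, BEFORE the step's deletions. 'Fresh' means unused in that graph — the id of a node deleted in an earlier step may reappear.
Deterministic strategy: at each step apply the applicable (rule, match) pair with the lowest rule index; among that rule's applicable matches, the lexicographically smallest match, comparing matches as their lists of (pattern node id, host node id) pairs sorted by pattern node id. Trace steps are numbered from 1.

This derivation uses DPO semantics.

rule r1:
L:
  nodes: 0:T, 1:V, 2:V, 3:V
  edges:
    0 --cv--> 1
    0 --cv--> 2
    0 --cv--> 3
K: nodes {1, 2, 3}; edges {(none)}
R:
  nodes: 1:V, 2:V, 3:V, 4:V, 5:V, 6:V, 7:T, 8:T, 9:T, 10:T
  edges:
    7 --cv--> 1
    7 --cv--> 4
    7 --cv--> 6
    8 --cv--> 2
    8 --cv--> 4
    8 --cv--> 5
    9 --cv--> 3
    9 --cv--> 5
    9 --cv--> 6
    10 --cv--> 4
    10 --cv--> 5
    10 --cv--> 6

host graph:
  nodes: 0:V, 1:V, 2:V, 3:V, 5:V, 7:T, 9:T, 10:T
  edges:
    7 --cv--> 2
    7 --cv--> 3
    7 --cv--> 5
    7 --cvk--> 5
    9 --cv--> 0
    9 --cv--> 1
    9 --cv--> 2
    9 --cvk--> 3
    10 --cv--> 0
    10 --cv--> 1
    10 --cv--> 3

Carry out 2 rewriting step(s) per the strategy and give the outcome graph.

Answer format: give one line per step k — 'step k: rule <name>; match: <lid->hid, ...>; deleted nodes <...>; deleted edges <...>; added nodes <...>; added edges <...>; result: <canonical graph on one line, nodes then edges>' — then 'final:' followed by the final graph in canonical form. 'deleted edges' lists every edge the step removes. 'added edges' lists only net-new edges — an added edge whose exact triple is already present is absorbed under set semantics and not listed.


step 1: rule r1; match: 0->10, 1->0, 2->1, 3->3; deleted nodes 10; deleted edges (10,0,cv); (10,1,cv); (10,3,cv); added nodes 11, 12, 13, 14, 15, 16, 17; added edges (14,0,cv); (14,11,cv); (14,13,cv); (15,1,cv); (15,11,cv); (15,12,cv); (16,3,cv); (16,12,cv); (16,13,cv); (17,11,cv); (17,12,cv); (17,13,cv); result: nodes: 0:V, 1:V, 2:V, 3:V, 5:V, 7:T, 9:T, 11:V, 12:V, 13:V, 14:T, 15:T, 16:T, 17:T edges: (7,2,cv); (7,3,cv); (7,5,cv); (7,5,cvk); (9,0,cv); (9,1,cv); (9,2,cv); (9,3,cvk); (14,0,cv); (14,11,cv); (14,13,cv); (15,1,cv); (15,11,cv); (15,12,cv); (16,3,cv); (16,12,cv); (16,13,cv); (17,11,cv); (17,12,cv); (17,13,cv)
step 2: rule r1; match: 0->14, 1->0, 2->11, 3->13; deleted nodes 14; deleted edges (14,0,cv); (14,11,cv); (14,13,cv); added nodes 18, 19, 20, 21, 22, 23, 24; added edges (21,0,cv); (21,18,cv); (21,20,cv); (22,11,cv); (22,18,cv); (22,19,cv); (23,13,cv); (23,19,cv); (23,20,cv); (24,18,cv); (24,19,cv); (24,20,cv); result: nodes: 0:V, 1:V, 2:V, 3:V, 5:V, 7:T, 9:T, 11:V, 12:V, 13:V, 15:T, 16:T, 17:T, 18:V, 19:V, 20:V, 21:T, 22:T, 23:T, 24:T edges: (7,2,cv); (7,3,cv); (7,5,cv); (7,5,cvk); (9,0,cv); (9,1,cv); (9,2,cv); (9,3,cvk); (15,1,cv); (15,11,cv); (15,12,cv); (16,3,cv); (16,12,cv); (16,13,cv); (17,11,cv); (17,12,cv); (17,13,cv); (21,0,cv); (21,18,cv); (21,20,cv); (22,11,cv); (22,18,cv); (22,19,cv); (23,13,cv); (23,19,cv); (23,20,cv); (24,18,cv); (24,19,cv); (24,20,cv)
final:
nodes: 0:V, 1:V, 2:V, 3:V, 5:V, 7:T, 9:T, 11:V, 12:V, 13:V, 15:T, 16:T, 17:T, 18:V, 19:V, 20:V, 21:T, 22:T, 23:T, 24:T
edges: (7,2,cv); (7,3,cv); (7,5,cv); (7,5,cvk); (9,0,cv); (9,1,cv); (9,2,cv); (9,3,cvk); (15,1,cv); (15,11,cv); (15,12,cv); (16,3,cv); (16,12,cv); (16,13,cv); (17,11,cv); (17,12,cv); (17,13,cv); (21,0,cv); (21,18,cv); (21,20,cv); (22,11,cv); (22,18,cv); (22,19,cv); (23,13,cv); (23,19,cv); (23,20,cv); (24,18,cv); (24,19,cv); (24,20,cv)


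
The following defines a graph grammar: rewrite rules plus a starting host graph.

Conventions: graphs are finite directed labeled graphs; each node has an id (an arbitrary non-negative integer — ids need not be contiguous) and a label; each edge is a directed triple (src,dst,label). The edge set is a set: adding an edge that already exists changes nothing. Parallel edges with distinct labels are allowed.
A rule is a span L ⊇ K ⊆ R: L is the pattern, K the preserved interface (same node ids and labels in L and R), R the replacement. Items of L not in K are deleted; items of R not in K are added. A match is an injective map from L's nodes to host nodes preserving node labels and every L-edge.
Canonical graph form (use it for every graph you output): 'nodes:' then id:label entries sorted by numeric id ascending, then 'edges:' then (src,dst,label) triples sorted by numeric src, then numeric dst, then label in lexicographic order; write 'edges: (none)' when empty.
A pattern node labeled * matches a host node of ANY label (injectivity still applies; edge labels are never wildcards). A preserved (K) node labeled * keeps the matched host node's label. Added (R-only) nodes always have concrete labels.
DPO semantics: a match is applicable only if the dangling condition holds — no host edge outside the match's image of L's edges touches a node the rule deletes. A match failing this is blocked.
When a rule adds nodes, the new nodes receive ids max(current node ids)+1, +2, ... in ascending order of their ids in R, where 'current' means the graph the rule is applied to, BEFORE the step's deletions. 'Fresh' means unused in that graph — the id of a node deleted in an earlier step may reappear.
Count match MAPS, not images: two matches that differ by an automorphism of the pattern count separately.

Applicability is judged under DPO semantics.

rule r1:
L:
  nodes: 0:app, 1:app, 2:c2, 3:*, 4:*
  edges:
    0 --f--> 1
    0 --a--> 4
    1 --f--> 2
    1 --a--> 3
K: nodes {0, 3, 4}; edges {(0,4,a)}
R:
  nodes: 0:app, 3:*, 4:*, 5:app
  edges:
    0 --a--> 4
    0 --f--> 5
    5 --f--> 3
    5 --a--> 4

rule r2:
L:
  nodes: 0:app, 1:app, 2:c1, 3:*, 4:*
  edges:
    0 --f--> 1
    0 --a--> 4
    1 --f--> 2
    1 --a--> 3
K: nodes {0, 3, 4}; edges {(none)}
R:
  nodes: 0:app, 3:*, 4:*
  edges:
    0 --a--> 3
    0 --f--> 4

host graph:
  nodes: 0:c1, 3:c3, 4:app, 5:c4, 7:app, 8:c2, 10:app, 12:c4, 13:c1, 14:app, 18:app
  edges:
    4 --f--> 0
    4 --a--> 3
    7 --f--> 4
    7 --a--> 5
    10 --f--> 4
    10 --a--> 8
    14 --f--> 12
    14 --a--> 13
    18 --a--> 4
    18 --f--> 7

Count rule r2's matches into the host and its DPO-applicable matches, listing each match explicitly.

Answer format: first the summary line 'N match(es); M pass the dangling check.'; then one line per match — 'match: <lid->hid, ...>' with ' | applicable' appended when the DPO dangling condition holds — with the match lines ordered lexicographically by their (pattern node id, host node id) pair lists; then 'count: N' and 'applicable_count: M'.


2 match(es); 0 pass the dangling check.
match: 0->7, 1->4, 2->0, 3->3, 4->5
match: 0->10, 1->4, 2->0, 3->3, 4->8
count: 2
applicable_count: 0


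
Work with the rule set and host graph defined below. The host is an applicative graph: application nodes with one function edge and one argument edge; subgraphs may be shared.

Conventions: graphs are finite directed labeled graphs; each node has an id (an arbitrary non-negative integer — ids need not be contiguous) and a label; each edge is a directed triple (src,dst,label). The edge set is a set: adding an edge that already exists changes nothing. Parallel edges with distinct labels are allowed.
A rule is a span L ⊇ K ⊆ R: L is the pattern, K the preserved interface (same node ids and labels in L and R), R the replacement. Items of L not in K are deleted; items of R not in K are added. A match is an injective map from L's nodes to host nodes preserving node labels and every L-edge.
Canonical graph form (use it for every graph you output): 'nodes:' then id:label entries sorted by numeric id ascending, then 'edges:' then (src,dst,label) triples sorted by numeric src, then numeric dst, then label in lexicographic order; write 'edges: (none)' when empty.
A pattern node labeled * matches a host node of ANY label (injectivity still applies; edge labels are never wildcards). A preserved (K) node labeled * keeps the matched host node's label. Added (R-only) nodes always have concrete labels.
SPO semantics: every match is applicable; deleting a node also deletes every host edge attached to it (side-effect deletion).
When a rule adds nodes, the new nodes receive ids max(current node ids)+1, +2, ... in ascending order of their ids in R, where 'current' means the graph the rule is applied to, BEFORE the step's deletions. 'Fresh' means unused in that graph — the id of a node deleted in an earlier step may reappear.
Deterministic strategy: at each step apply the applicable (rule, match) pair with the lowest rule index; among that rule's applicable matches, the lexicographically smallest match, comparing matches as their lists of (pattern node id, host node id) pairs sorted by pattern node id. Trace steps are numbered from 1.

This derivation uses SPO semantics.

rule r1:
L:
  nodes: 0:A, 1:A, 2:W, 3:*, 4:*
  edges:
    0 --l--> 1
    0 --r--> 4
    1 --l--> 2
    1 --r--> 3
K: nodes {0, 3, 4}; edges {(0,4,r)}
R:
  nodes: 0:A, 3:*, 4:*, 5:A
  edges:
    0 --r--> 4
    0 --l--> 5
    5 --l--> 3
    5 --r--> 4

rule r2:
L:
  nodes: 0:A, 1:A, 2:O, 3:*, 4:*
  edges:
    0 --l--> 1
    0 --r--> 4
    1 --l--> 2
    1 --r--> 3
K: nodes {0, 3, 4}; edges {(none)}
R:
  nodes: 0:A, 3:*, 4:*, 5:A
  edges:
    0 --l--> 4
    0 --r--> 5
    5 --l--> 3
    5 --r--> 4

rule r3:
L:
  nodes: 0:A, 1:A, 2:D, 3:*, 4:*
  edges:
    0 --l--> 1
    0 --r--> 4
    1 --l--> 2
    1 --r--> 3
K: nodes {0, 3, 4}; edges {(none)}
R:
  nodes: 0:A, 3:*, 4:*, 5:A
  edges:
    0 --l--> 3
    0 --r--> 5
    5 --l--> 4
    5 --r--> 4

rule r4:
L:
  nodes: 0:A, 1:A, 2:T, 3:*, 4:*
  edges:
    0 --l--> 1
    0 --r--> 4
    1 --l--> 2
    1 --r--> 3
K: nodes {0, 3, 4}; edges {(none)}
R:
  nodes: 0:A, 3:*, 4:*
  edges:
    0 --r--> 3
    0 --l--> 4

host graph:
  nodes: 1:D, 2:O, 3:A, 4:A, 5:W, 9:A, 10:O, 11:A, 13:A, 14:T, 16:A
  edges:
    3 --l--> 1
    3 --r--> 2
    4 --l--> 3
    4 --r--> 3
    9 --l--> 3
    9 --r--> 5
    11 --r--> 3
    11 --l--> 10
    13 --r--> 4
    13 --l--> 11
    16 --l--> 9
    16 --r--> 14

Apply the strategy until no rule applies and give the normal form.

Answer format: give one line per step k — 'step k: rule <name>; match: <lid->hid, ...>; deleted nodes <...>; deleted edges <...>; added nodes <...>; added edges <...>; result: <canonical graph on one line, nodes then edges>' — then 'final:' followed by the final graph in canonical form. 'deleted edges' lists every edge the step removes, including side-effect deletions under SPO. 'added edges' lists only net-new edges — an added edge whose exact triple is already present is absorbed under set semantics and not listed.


step 1: rule r2; match: 0->13, 1->11, 2->10, 3->3, 4->4; deleted nodes 10, 11; deleted edges (11,3,r); (11,10,l); (13,4,r); (13,11,l); added nodes 17; added edges (13,4,l); (13,17,r); (17,3,l); (17,4,r); result: nodes: 1:D, 2:O, 3:A, 4:A, 5:W, 9:A, 13:A, 14:T, 16:A, 17:A edges: (3,1,l); (3,2,r); (4,3,l); (4,3,r); (9,3,l); (9,5,r); (13,4,l); (13,17,r); (16,9,l); (16,14,r); (17,3,l); (17,4,r)
step 2: rule r3; match: 0->9, 1->3, 2->1, 3->2, 4->5; deleted nodes 1, 3; deleted edges (3,1,l); (3,2,r); (4,3,l); (4,3,r); (9,3,l); (9,5,r); (17,3,l); added nodes 18; added edges (9,2,l); (9,18,r); (18,5,l); (18,5,r); result: nodes: 2:O, 4:A, 5:W, 9:A, 13:A, 14:T, 16:A, 17:A, 18:A edges: (9,2,l); (9,18,r); (13,4,l); (13,17,r); (16,9,l); (16,14,r); (17,4,r); (18,5,l); (18,5,r)
step 3: rule r2; match: 0->16, 1->9, 2->2, 3->18, 4->14; deleted nodes 2, 9; deleted edges (9,2,l); (9,18,r); (16,9,l); (16,14,r); added nodes 19; added edges (16,14,l); (16,19,r); (19,14,r); (19,18,l); result: nodes: 4:A, 5:W, 13:A, 14:T, 16:A, 17:A, 18:A, 19:A edges: (13,4,l); (13,17,r); (16,14,l); (16,19,r); (17,4,r); (18,5,l); (18,5,r); (19,14,r); (19,18,l)
final:
nodes: 4:A, 5:W, 13:A, 14:T, 16:A, 17:A, 18:A, 19:A
edges: (13,4,l); (13,17,r); (16,14,l); (16,19,r); (17,4,r); (18,5,l); (18,5,r); (19,14,r); (19,18,l)


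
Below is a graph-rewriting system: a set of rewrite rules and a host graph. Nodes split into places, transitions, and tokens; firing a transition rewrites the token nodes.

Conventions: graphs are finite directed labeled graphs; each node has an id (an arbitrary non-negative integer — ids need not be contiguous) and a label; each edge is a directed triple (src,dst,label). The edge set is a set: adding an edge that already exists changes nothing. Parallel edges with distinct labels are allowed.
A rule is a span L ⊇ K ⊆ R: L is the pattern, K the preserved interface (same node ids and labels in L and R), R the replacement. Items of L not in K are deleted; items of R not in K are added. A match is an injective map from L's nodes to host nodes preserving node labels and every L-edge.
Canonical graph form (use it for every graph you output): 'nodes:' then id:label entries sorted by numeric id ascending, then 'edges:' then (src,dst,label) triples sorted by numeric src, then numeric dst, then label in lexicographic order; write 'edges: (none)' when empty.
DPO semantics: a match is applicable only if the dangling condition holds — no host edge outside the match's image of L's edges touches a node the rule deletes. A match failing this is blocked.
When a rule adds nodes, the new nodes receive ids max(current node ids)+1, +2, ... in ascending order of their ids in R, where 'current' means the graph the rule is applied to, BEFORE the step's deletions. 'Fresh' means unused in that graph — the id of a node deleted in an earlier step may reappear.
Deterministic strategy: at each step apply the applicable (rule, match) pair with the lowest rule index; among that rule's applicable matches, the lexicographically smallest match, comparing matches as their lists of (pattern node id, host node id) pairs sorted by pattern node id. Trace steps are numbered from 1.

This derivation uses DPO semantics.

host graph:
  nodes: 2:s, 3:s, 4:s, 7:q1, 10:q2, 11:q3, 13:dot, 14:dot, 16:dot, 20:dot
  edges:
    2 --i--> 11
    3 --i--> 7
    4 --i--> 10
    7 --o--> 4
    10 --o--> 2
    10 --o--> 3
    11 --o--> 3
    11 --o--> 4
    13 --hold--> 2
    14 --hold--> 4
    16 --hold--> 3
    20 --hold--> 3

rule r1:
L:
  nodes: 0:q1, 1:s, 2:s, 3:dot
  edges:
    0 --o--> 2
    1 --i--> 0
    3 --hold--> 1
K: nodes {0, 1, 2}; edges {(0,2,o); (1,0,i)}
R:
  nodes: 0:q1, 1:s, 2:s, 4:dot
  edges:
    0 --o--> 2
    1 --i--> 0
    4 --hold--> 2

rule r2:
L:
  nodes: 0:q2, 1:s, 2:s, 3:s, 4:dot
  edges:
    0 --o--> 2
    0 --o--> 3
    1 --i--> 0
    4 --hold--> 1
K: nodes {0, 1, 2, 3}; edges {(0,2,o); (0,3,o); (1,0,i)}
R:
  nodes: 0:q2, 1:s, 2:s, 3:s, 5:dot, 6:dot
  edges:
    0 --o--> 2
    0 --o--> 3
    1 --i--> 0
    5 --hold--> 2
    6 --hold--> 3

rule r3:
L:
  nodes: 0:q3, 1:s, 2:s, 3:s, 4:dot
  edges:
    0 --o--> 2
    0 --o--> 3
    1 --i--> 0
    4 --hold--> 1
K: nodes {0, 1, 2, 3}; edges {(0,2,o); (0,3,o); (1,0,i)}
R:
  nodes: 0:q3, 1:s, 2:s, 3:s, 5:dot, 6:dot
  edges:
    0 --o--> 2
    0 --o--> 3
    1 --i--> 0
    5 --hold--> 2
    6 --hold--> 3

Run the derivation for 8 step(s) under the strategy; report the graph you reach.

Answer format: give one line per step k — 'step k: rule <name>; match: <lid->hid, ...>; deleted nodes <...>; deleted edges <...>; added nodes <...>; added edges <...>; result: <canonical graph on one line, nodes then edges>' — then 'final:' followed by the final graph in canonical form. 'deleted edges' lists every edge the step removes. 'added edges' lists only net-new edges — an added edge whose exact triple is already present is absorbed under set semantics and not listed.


step 1: rule r1; match: 0->7, 1->3, 2->4, 3->16; deleted nodes 16; deleted edges (16,3,hold); added nodes 21; added edges (21,4,hold); result: nodes: 2:s, 3:s, 4:s, 7:q1, 10:q2, 11:q3, 13:dot, 14:dot, 20:dot, 21:dot edges: (2,11,i); (3,7,i); (4,10,i); (7,4,o); (10,2,o); (10,3,o); (11,3,o); (11,4,o); (13,2,hold); (14,4,hold); (20,3,hold); (21,4,hold)
step 2: rule r1; match: 0->7, 1->3, 2->4, 3->20; deleted nodes 20; deleted edges (20,3,hold); added nodes 22; added edges (22,4,hold); result: nodes: 2:s, 3:s, 4:s, 7:q1, 10:q2, 11:q3, 13:dot, 14:dot, 21:dot, 22:dot edges: (2,11,i); (3,7,i); (4,10,i); (7,4,o); (10,2,o); (10,3,o); (11,3,o); (11,4,o); (13,2,hold); (14,4,hold); (21,4,hold); (22,4,hold)
step 3: rule r2; match: 0->10, 1->4, 2->2, 3->3, 4->14; deleted nodes 14; deleted edges (14,4,hold); added nodes 23, 24; added edges (23,2,hold); (24,3,hold); result: nodes: 2:s, 3:s, 4:s, 7:q1, 10:q2, 11:q3, 13:dot, 21:dot, 22:dot, 23:dot, 24:dot edges: (2,11,i); (3,7,i); (4,10,i); (7,4,o); (10,2,o); (10,3,o); (11,3,o); (11,4,o); (13,2,hold); (21,4,hold); (22,4,hold); (23,2,hold); (24,3,hold)
step 4: rule r1; match: 0->7, 1->3, 2->4, 3->24; deleted nodes 24; deleted edges (24,3,hold); added nodes 25; added edges (25,4,hold); result: nodes: 2:s, 3:s, 4:s, 7:q1, 10:q2, 11:q3, 13:dot, 21:dot, 22:dot, 23:dot, 25:dot edges: (2,11,i); (3,7,i); (4,10,i); (7,4,o); (10,2,o); (10,3,o); (11,3,o); (11,4,o); (13,2,hold); (21,4,hold); (22,4,hold); (23,2,hold); (25,4,hold)
step 5: rule r2; match: 0->10, 1->4, 2->2, 3->3, 4->21; deleted nodes 21; deleted edges (21,4,hold); added nodes 26, 27; added edges (26,2,hold); (27,3,hold); result: nodes: 2:s, 3:s, 4:s, 7:q1, 10:q2, 11:q3, 13:dot, 22:dot, 23:dot, 25:dot, 26:dot, 27:dot edges: (2,11,i); (3,7,i); (4,10,i); (7,4,o); (10,2,o); (10,3,o); (11,3,o); (11,4,o); (13,2,hold); (22,4,hold); (23,2,hold); (25,4,hold); (26,2,hold); (27,3,hold)
step 6: rule r1; match: 0->7, 1->3, 2->4, 3->27; deleted nodes 27; deleted edges (27,3,hold); added nodes 28; added edges (28,4,hold); result: nodes: 2:s, 3:s, 4:s, 7:q1, 10:q2, 11:q3, 13:dot, 22:dot, 23:dot, 25:dot, 26:dot, 28:dot edges: (2,11,i); (3,7,i); (4,10,i); (7,4,o); (10,2,o); (10,3,o); (11,3,o); (11,4,o); (13,2,hold); (22,4,hold); (23,2,hold); (25,4,hold); (26,2,hold); (28,4,hold)
step 7: rule r2; match: 0->10, 1->4, 2->2, 3->3, 4->22; deleted nodes 22; deleted edges (22,4,hold); added nodes 29, 30; added edges (29,2,hold); (30,3,hold); result: nodes: 2:s, 3:s, 4:s, 7:q1, 10:q2, 11:q3, 13:dot, 23:dot, 25:dot, 26:dot, 28:dot, 29:dot, 30:dot edges: (2,11,i); (3,7,i); (4,10,i); (7,4,o); (10,2,o); (10,3,o); (11,3,o); (11,4,o); (13,2,hold); (23,2,hold); (25,4,hold); (26,2,hold); (28,4,hold); (29,2,hold); (30,3,hold)
step 8: rule r1; match: 0->7, 1->3, 2->4, 3->30; deleted nodes 30; deleted edges (30,3,hold); added nodes 31; added edges (31,4,hold); result: nodes: 2:s, 3:s, 4:s, 7:q1, 10:q2, 11:q3, 13:dot, 23:dot, 25:dot, 26:dot, 28:dot, 29:dot, 31:dot edges: (2,11,i); (3,7,i); (4,10,i); (7,4,o); (10,2,o); (10,3,o); (11,3,o); (11,4,o); (13,2,hold); (23,2,hold); (25,4,hold); (26,2,hold); (28,4,hold); (29,2,hold); (31,4,hold)
final:
nodes: 2:s, 3:s, 4:s, 7:q1, 10:q2, 11:q3, 13:dot, 23:dot, 25:dot, 26:dot, 28:dot, 29:dot, 31:dot
edges: (2,11,i); (3,7,i); (4,10,i); (7,4,o); (10,2,o); (10,3,o); (11,3,o); (11,4,o); (13,2,hold); (23,2,hold); (25,4,hold); (26,2,hold); (28,4,hold); (29,2,hold); (31,4,hold)


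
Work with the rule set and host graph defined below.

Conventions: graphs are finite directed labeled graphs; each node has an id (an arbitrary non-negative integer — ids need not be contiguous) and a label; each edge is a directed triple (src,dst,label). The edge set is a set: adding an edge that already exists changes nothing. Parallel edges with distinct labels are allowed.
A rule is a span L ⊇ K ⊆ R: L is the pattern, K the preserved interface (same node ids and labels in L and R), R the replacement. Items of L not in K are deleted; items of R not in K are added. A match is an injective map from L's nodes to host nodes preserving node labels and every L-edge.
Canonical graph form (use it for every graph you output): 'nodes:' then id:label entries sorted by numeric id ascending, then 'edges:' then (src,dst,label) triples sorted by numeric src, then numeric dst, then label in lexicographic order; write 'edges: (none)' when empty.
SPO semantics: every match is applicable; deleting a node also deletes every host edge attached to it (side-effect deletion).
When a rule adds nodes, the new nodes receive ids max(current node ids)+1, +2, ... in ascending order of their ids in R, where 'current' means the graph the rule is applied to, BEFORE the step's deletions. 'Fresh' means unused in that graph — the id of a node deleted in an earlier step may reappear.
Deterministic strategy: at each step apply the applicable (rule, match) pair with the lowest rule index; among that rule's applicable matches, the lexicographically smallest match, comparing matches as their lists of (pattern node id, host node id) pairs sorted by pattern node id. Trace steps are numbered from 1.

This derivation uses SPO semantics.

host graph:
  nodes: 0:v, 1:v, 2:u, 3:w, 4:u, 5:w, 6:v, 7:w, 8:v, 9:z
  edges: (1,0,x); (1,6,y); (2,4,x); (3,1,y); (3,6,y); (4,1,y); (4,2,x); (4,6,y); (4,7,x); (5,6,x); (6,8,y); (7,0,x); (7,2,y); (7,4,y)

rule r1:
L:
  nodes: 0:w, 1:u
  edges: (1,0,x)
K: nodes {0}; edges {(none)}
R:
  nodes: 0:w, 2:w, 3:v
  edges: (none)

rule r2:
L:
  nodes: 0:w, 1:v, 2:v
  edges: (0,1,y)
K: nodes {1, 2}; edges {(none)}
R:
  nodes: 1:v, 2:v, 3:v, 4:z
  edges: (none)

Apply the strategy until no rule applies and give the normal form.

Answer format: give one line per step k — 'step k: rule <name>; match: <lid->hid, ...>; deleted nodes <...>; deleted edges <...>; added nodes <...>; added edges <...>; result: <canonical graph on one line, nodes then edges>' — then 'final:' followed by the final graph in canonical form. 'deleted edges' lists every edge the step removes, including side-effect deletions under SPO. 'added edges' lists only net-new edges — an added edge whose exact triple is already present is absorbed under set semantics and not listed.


step 1: rule r1; match: 0->7, 1->4; deleted nodes 4; deleted edges (2,4,x); (4,1,y); (4,2,x); (4,6,y); (4,7,x); (7,4,y); added nodes 10, 11; added edges (none); result: nodes: 0:v, 1:v, 2:u, 3:w, 5:w, 6:v, 7:w, 8:v, 9:z, 10:w, 11:v edges: (1,0,x); (1,6,y); (3,1,y); (3,6,y); (5,6,x); (6,8,y); (7,0,x); (7,2,y)
step 2: rule r2; match: 0->3, 1->1, 2->0; deleted nodes 3; deleted edges (3,1,y); (3,6,y); added nodes 12, 13; added edges (none); result: nodes: 0:v, 1:v, 2:u, 5:w, 6:v, 7:w, 8:v, 9:z, 10:w, 11:v, 12:v, 13:z edges: (1,0,x); (1,6,y); (5,6,x); (6,8,y); (7,0,x); (7,2,y)
final:
nodes: 0:v, 1:v, 2:u, 5:w, 6:v, 7:w, 8:v, 9:z, 10:w, 11:v, 12:v, 13:z
edges: (1,0,x); (1,6,y); (5,6,x); (6,8,y); (7,0,x); (7,2,y)


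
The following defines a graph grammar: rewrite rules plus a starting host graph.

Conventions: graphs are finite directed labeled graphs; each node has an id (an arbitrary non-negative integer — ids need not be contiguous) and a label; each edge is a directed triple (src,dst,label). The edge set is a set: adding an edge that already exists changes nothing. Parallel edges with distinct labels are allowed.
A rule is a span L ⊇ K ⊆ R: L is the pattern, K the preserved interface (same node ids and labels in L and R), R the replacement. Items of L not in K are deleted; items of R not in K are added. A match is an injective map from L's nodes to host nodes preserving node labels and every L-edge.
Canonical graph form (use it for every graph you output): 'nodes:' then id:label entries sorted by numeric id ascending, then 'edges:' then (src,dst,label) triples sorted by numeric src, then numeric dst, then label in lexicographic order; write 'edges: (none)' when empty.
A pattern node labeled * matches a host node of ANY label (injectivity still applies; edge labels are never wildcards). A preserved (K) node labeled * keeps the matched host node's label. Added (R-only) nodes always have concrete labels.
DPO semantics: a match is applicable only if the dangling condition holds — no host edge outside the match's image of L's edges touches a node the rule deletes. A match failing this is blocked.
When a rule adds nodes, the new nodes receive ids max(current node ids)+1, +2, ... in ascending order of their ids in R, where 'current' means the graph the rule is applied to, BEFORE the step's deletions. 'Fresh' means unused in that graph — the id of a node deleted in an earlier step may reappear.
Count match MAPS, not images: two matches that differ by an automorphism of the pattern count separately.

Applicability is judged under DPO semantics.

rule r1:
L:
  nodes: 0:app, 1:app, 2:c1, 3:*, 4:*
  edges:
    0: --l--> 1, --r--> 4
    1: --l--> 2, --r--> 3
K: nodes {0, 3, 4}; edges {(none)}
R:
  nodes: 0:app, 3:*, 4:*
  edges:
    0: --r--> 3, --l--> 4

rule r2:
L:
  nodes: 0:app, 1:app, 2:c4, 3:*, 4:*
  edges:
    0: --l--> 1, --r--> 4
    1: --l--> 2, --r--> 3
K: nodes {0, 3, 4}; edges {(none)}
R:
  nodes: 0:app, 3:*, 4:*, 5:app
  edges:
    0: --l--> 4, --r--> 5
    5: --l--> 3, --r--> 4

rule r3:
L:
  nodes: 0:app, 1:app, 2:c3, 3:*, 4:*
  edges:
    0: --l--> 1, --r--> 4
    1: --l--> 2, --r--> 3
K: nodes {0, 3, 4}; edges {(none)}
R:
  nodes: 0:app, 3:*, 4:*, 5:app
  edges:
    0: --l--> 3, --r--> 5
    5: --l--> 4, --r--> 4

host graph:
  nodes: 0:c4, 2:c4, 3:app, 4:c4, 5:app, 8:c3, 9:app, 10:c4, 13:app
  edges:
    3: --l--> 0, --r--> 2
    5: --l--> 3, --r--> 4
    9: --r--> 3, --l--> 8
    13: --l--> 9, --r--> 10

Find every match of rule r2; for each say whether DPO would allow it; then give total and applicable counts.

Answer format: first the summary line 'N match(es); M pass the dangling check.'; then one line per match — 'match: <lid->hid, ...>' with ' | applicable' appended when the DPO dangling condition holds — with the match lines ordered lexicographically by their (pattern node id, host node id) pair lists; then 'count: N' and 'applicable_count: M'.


1 match(es); 0 pass the dangling check.
match: 0->5, 1->3, 2->0, 3->2, 4->4
count: 1
applicable_count: 0


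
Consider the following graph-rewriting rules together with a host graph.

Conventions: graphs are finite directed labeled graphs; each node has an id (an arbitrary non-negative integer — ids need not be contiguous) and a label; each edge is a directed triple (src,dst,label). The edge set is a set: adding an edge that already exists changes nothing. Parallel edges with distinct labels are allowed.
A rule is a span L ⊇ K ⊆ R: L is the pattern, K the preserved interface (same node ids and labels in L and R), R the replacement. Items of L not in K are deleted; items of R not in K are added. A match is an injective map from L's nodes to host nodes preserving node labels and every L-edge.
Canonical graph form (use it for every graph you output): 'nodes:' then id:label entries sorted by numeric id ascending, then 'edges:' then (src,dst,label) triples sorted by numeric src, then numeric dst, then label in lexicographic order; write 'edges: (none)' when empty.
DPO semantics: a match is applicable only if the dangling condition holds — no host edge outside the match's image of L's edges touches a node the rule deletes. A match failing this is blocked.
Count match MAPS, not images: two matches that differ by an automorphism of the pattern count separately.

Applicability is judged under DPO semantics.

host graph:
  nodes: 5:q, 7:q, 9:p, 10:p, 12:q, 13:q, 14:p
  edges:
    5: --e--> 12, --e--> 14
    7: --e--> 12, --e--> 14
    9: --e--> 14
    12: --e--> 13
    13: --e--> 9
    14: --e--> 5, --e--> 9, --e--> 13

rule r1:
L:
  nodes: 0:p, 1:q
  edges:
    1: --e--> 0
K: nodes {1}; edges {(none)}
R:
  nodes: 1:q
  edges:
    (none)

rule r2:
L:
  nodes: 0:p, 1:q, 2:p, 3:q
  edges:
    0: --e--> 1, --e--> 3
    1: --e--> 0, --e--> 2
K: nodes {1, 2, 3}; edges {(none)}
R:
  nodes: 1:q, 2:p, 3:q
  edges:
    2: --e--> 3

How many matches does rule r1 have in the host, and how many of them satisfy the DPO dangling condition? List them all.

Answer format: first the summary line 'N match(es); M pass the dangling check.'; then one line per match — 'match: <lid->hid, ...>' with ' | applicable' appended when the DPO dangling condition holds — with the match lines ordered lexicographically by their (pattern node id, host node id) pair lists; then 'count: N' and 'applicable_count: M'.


3 match(es); 0 pass the dangling check.
match: 0->9, 1->13
match: 0->14, 1->5
match: 0->14, 1->7
count: 3
applicable_count: 0


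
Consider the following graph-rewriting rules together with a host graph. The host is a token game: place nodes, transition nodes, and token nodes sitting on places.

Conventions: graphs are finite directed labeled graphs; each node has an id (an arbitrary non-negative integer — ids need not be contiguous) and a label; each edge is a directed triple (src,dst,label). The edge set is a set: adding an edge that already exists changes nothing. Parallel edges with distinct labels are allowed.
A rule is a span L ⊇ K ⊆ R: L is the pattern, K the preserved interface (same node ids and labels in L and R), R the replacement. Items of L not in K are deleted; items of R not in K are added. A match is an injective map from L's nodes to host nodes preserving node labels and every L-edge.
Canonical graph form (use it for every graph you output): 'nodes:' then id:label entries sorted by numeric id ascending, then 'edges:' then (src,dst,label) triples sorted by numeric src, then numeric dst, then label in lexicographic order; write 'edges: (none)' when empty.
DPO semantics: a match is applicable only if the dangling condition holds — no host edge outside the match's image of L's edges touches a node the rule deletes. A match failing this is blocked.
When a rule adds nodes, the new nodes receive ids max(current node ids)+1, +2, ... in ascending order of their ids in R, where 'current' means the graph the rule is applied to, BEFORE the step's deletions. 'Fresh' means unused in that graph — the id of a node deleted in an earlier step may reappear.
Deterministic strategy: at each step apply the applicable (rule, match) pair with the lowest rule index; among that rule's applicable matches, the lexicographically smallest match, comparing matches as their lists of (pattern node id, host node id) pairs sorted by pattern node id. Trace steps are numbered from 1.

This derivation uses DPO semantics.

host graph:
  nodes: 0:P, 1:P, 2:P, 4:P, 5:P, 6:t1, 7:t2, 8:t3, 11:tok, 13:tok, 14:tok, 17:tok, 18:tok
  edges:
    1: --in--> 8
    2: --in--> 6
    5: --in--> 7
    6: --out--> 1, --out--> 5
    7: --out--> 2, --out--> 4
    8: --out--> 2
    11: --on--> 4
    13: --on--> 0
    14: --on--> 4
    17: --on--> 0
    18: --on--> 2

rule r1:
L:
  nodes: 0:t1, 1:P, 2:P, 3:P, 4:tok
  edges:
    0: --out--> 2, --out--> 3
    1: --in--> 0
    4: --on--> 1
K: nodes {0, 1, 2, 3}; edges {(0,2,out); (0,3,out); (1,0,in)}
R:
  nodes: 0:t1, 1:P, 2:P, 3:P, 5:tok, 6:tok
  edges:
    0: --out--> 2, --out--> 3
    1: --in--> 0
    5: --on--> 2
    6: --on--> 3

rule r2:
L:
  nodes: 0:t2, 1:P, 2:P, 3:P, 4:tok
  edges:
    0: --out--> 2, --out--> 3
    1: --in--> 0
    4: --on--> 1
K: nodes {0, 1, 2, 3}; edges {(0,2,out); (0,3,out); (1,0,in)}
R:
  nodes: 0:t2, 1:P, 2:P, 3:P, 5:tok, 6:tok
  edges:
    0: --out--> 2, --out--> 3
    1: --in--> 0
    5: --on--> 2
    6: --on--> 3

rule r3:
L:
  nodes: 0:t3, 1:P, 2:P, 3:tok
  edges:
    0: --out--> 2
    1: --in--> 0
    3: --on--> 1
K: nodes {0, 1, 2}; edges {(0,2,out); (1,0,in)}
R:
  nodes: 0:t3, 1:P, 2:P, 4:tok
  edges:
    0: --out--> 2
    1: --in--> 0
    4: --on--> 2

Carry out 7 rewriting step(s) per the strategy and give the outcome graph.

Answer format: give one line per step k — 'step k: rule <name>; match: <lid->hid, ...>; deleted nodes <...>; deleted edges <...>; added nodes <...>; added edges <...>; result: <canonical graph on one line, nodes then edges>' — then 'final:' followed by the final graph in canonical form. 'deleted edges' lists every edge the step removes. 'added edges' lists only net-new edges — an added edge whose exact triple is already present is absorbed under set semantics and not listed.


step 1: rule r1; match: 0->6, 1->2, 2->1, 3->5, 4->18; deleted nodes 18; deleted edges (18,2,on); added nodes 19, 20; added edges (19,1,on); (20,5,on); result: nodes: 0:P, 1:P, 2:P, 4:P, 5:P, 6:t1, 7:t2, 8:t3, 11:tok, 13:tok, 14:tok, 17:tok, 19:tok, 20:tok edges: (1,8,in); (2,6,in); (5,7,in); (6,1,out); (6,5,out); (7,2,out); (7,4,out); (8,2,out); (11,4,on); (13,0,on); (14,4,on); (17,0,on); (19,1,on); (20,5,on)
step 2: rule r2; match: 0->7, 1->5, 2->2, 3->4, 4->20; deleted nodes 20; deleted edges (20,5,on); added nodes 21, 22; added edges (21,2,on); (22,4,on); result: nodes: 0:P, 1:P, 2:P, 4:P, 5:P, 6:t1, 7:t2, 8:t3, 11:tok, 13:tok, 14:tok, 17:tok, 19:tok, 21:tok, 22:tok edges: (1,8,in); (2,6,in); (5,7,in); (6,1,out); (6,5,out); (7,2,out); (7,4,out); (8,2,out); (11,4,on); (13,0,on); (14,4,on); (17,0,on); (19,1,on); (21,2,on); (22,4,on)
step 3: rule r1; match: 0->6, 1->2, 2->1, 3->5, 4->21; deleted nodes 21; deleted edges (21,2,on); added nodes 23, 24; added edges (23,1,on); (24,5,on); result: nodes: 0:P, 1:P, 2:P, 4:P, 5:P, 6:t1, 7:t2, 8:t3, 11:tok, 13:tok, 14:tok, 17:tok, 19:tok, 22:tok, 23:tok, 24:tok edges: (1,8,in); (2,6,in); (5,7,in); (6,1,out); (6,5,out); (7,2,out); (7,4,out); (8,2,out); (11,4,on); (13,0,on); (14,4,on); (17,0,on); (19,1,on); (22,4,on); (23,1,on); (24,5,on)
step 4: rule r2; match: 0->7, 1->5, 2->2, 3->4, 4->24; deleted nodes 24; deleted edges (24,5,on); added nodes 25, 26; added edges (25,2,on); (26,4,on); result: nodes: 0:P, 1:P, 2:P, 4:P, 5:P, 6:t1, 7:t2, 8:t3, 11:tok, 13:tok, 14:tok, 17:tok, 19:tok, 22:tok, 23:tok, 25:tok, 26:tok edges: (1,8,in); (2,6,in); (5,7,in); (6,1,out); (6,5,out); (7,2,out); (7,4,out); (8,2,out); (11,4,on); (13,0,on); (14,4,on); (17,0,on); (19,1,on); (22,4,on); (23,1,on); (25,2,on); (26,4,on)
step 5: rule r1; match: 0->6, 1->2, 2->1, 3->5, 4->25; deleted nodes 25; deleted edges (25,2,on); added nodes 27, 28; added edges (27,1,on); (28,5,on); result: nodes: 0:P, 1:P, 2:P, 4:P, 5:P, 6:t1, 7:t2, 8:t3, 11:tok, 13:tok, 14:tok, 17:tok, 19:tok, 22:tok, 23:tok, 26:tok, 27:tok, 28:tok edges: (1,8,in); (2,6,in); (5,7,in); (6,1,out); (6,5,out); (7,2,out); (7,4,out); (8,2,out); (11,4,on); (13,0,on); (14,4,on); (17,0,on); (19,1,on); (22,4,on); (23,1,on); (26,4,on); (27,1,on); (28,5,on)
step 6: rule r2; match: 0->7, 1->5, 2->2, 3->4, 4->28; deleted nodes 28; deleted edges (28,5,on); added nodes 29, 30; added edges (29,2,on); (30,4,on); result: nodes: 0:P, 1:P, 2:P, 4:P, 5:P, 6:t1, 7:t2, 8:t3, 11:tok, 13:tok, 14:tok, 17:tok, 19:tok, 22:tok, 23:tok, 26:tok, 27:tok, 29:tok, 30:tok edges: (1,8,in); (2,6,in); (5,7,in); (6,1,out); (6,5,out); (7,2,out); (7,4,out); (8,2,out); (11,4,on); (13,0,on); (14,4,on); (17,0,on); (19,1,on); (22,4,on); (23,1,on); (26,4,on); (27,1,on); (29,2,on); (30,4,on)
step 7: rule r1; match: 0->6, 1->2, 2->1, 3->5, 4->29; deleted nodes 29; deleted edges (29,2,on); added nodes 31, 32; added edges (31,1,on); (32,5,on); result: nodes: 0:P, 1:P, 2:P, 4:P, 5:P, 6:t1, 7:t2, 8:t3, 11:tok, 13:tok, 14:tok, 17:tok, 19:tok, 22:tok, 23:tok, 26:tok, 27:tok, 30:tok, 31:tok, 32:tok edges: (1,8,in); (2,6,in); (5,7,in); (6,1,out); (6,5,out); (7,2,out); (7,4,out); (8,2,out); (11,4,on); (13,0,on); (14,4,on); (17,0,on); (19,1,on); (22,4,on); (23,1,on); (26,4,on); (27,1,on); (30,4,on); (31,1,on); (32,5,on)
final:
nodes: 0:P, 1:P, 2:P, 4:P, 5:P, 6:t1, 7:t2, 8:t3, 11:tok, 13:tok, 14:tok, 17:tok, 19:tok, 22:tok, 23:tok, 26:tok, 27:tok, 30:tok, 31:tok, 32:tok
edges: (1,8,in); (2,6,in); (5,7,in); (6,1,out); (6,5,out); (7,2,out); (7,4,out); (8,2,out); (11,4,on); (13,0,on); (14,4,on); (17,0,on); (19,1,on); (22,4,on); (23,1,on); (26,4,on); (27,1,on); (30,4,on); (31,1,on); (32,5,on)


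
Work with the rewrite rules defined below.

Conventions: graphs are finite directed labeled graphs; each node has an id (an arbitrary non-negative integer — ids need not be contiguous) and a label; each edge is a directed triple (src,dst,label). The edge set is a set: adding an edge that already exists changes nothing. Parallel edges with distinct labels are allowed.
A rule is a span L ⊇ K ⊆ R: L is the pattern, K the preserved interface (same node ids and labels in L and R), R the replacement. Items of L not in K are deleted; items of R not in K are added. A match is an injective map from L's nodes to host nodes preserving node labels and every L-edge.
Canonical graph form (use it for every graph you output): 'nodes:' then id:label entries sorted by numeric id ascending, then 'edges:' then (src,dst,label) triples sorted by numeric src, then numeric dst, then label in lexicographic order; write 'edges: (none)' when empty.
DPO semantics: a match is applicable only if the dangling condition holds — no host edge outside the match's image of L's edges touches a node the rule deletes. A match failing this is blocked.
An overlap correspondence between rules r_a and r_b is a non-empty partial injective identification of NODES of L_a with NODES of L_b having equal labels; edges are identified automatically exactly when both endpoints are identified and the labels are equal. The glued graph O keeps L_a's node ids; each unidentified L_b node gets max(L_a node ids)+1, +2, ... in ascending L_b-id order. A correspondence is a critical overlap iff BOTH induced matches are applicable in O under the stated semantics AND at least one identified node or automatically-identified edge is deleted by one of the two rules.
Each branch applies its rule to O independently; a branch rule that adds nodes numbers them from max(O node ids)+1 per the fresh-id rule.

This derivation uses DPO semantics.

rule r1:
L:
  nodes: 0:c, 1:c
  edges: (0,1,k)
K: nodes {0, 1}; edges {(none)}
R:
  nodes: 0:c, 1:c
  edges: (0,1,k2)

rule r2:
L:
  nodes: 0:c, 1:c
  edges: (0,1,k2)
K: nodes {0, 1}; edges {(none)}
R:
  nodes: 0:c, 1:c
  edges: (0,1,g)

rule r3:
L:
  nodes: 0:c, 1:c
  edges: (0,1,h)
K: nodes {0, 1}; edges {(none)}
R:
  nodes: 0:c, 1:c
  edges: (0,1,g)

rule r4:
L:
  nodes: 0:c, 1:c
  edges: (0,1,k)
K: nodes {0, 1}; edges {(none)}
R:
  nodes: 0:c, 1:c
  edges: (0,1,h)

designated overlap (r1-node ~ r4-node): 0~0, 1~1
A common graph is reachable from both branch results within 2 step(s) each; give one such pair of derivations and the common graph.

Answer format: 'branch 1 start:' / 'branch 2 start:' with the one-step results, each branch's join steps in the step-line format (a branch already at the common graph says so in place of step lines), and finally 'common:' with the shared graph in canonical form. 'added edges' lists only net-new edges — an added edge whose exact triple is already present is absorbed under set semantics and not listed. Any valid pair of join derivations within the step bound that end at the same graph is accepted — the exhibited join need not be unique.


branch 1 start:
nodes: 0:c, 1:c
edges: (0,1,k2)
branch 2 start:
nodes: 0:c, 1:c
edges: (0,1,h)
branch 1 step 1: rule r2; match: 0->0, 1->1; deleted nodes (none); deleted edges (0,1,k2); added nodes (none); added edges (0,1,g); result: nodes: 0:c, 1:c edges: (0,1,g)
branch 2 step 1: rule r3; match: 0->0, 1->1; deleted nodes (none); deleted edges (0,1,h); added nodes (none); added edges (0,1,g); result: nodes: 0:c, 1:c edges: (0,1,g)
common:
nodes: 0:c, 1:c
edges: (0,1,g)


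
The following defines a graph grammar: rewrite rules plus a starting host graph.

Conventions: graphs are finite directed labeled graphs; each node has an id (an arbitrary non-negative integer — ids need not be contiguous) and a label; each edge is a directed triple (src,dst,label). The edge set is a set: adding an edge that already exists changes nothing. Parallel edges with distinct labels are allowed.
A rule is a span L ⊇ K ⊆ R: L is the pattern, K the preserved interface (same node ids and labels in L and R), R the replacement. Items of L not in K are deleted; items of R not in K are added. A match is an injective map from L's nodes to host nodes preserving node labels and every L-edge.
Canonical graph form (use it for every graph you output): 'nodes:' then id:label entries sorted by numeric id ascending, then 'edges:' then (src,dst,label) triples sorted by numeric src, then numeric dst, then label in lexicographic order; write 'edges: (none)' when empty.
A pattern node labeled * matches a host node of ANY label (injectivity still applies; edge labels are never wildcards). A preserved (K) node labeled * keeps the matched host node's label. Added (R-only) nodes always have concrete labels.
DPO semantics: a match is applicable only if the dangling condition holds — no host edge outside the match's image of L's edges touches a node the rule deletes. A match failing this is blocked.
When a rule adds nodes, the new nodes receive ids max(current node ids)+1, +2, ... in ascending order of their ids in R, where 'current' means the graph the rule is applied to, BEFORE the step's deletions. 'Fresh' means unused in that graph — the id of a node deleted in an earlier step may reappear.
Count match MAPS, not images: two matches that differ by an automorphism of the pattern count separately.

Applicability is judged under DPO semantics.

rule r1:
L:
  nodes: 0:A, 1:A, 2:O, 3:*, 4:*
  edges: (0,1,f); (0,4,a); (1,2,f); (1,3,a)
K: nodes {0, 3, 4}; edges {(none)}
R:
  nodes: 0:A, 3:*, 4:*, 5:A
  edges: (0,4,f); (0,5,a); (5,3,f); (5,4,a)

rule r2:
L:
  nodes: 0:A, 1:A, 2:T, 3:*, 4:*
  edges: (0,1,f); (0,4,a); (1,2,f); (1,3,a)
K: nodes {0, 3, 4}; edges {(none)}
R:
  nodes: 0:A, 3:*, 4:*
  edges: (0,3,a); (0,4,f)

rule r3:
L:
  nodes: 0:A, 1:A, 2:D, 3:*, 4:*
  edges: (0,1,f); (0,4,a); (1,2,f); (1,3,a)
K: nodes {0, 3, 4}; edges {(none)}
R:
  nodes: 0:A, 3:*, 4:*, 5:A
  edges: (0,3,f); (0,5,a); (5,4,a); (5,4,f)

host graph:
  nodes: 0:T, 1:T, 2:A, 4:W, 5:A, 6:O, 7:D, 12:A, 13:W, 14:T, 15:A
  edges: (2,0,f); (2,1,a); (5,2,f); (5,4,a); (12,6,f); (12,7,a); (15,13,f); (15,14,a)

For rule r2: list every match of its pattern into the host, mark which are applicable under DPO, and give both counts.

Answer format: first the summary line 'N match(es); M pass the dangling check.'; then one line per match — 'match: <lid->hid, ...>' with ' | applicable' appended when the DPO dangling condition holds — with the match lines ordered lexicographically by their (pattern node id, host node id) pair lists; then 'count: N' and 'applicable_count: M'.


1 match(es); 1 pass the dangling check.
match: 0->5, 1->2, 2->0, 3->1, 4->4 | applicable
count: 1
applicable_count: 1
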